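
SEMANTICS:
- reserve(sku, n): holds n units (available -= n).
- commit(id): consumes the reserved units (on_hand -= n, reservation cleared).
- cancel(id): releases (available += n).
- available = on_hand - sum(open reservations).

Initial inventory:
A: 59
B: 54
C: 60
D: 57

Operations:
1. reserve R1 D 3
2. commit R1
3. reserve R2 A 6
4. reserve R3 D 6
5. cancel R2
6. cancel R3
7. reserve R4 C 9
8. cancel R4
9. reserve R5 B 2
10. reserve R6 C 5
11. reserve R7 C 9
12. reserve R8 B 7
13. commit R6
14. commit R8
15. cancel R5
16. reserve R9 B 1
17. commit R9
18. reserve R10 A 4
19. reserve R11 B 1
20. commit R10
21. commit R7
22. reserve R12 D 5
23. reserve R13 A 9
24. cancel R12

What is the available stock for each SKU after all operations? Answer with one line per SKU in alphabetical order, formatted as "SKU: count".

Step 1: reserve R1 D 3 -> on_hand[A=59 B=54 C=60 D=57] avail[A=59 B=54 C=60 D=54] open={R1}
Step 2: commit R1 -> on_hand[A=59 B=54 C=60 D=54] avail[A=59 B=54 C=60 D=54] open={}
Step 3: reserve R2 A 6 -> on_hand[A=59 B=54 C=60 D=54] avail[A=53 B=54 C=60 D=54] open={R2}
Step 4: reserve R3 D 6 -> on_hand[A=59 B=54 C=60 D=54] avail[A=53 B=54 C=60 D=48] open={R2,R3}
Step 5: cancel R2 -> on_hand[A=59 B=54 C=60 D=54] avail[A=59 B=54 C=60 D=48] open={R3}
Step 6: cancel R3 -> on_hand[A=59 B=54 C=60 D=54] avail[A=59 B=54 C=60 D=54] open={}
Step 7: reserve R4 C 9 -> on_hand[A=59 B=54 C=60 D=54] avail[A=59 B=54 C=51 D=54] open={R4}
Step 8: cancel R4 -> on_hand[A=59 B=54 C=60 D=54] avail[A=59 B=54 C=60 D=54] open={}
Step 9: reserve R5 B 2 -> on_hand[A=59 B=54 C=60 D=54] avail[A=59 B=52 C=60 D=54] open={R5}
Step 10: reserve R6 C 5 -> on_hand[A=59 B=54 C=60 D=54] avail[A=59 B=52 C=55 D=54] open={R5,R6}
Step 11: reserve R7 C 9 -> on_hand[A=59 B=54 C=60 D=54] avail[A=59 B=52 C=46 D=54] open={R5,R6,R7}
Step 12: reserve R8 B 7 -> on_hand[A=59 B=54 C=60 D=54] avail[A=59 B=45 C=46 D=54] open={R5,R6,R7,R8}
Step 13: commit R6 -> on_hand[A=59 B=54 C=55 D=54] avail[A=59 B=45 C=46 D=54] open={R5,R7,R8}
Step 14: commit R8 -> on_hand[A=59 B=47 C=55 D=54] avail[A=59 B=45 C=46 D=54] open={R5,R7}
Step 15: cancel R5 -> on_hand[A=59 B=47 C=55 D=54] avail[A=59 B=47 C=46 D=54] open={R7}
Step 16: reserve R9 B 1 -> on_hand[A=59 B=47 C=55 D=54] avail[A=59 B=46 C=46 D=54] open={R7,R9}
Step 17: commit R9 -> on_hand[A=59 B=46 C=55 D=54] avail[A=59 B=46 C=46 D=54] open={R7}
Step 18: reserve R10 A 4 -> on_hand[A=59 B=46 C=55 D=54] avail[A=55 B=46 C=46 D=54] open={R10,R7}
Step 19: reserve R11 B 1 -> on_hand[A=59 B=46 C=55 D=54] avail[A=55 B=45 C=46 D=54] open={R10,R11,R7}
Step 20: commit R10 -> on_hand[A=55 B=46 C=55 D=54] avail[A=55 B=45 C=46 D=54] open={R11,R7}
Step 21: commit R7 -> on_hand[A=55 B=46 C=46 D=54] avail[A=55 B=45 C=46 D=54] open={R11}
Step 22: reserve R12 D 5 -> on_hand[A=55 B=46 C=46 D=54] avail[A=55 B=45 C=46 D=49] open={R11,R12}
Step 23: reserve R13 A 9 -> on_hand[A=55 B=46 C=46 D=54] avail[A=46 B=45 C=46 D=49] open={R11,R12,R13}
Step 24: cancel R12 -> on_hand[A=55 B=46 C=46 D=54] avail[A=46 B=45 C=46 D=54] open={R11,R13}

Answer: A: 46
B: 45
C: 46
D: 54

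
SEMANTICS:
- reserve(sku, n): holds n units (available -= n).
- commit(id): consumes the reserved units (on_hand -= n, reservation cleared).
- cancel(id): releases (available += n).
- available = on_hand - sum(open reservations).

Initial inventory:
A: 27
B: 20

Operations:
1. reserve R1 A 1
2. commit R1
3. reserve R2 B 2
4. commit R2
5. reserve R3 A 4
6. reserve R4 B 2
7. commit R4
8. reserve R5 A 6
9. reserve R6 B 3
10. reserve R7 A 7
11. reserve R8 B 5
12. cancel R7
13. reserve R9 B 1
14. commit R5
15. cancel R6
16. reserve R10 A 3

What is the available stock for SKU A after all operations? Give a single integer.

Step 1: reserve R1 A 1 -> on_hand[A=27 B=20] avail[A=26 B=20] open={R1}
Step 2: commit R1 -> on_hand[A=26 B=20] avail[A=26 B=20] open={}
Step 3: reserve R2 B 2 -> on_hand[A=26 B=20] avail[A=26 B=18] open={R2}
Step 4: commit R2 -> on_hand[A=26 B=18] avail[A=26 B=18] open={}
Step 5: reserve R3 A 4 -> on_hand[A=26 B=18] avail[A=22 B=18] open={R3}
Step 6: reserve R4 B 2 -> on_hand[A=26 B=18] avail[A=22 B=16] open={R3,R4}
Step 7: commit R4 -> on_hand[A=26 B=16] avail[A=22 B=16] open={R3}
Step 8: reserve R5 A 6 -> on_hand[A=26 B=16] avail[A=16 B=16] open={R3,R5}
Step 9: reserve R6 B 3 -> on_hand[A=26 B=16] avail[A=16 B=13] open={R3,R5,R6}
Step 10: reserve R7 A 7 -> on_hand[A=26 B=16] avail[A=9 B=13] open={R3,R5,R6,R7}
Step 11: reserve R8 B 5 -> on_hand[A=26 B=16] avail[A=9 B=8] open={R3,R5,R6,R7,R8}
Step 12: cancel R7 -> on_hand[A=26 B=16] avail[A=16 B=8] open={R3,R5,R6,R8}
Step 13: reserve R9 B 1 -> on_hand[A=26 B=16] avail[A=16 B=7] open={R3,R5,R6,R8,R9}
Step 14: commit R5 -> on_hand[A=20 B=16] avail[A=16 B=7] open={R3,R6,R8,R9}
Step 15: cancel R6 -> on_hand[A=20 B=16] avail[A=16 B=10] open={R3,R8,R9}
Step 16: reserve R10 A 3 -> on_hand[A=20 B=16] avail[A=13 B=10] open={R10,R3,R8,R9}
Final available[A] = 13

Answer: 13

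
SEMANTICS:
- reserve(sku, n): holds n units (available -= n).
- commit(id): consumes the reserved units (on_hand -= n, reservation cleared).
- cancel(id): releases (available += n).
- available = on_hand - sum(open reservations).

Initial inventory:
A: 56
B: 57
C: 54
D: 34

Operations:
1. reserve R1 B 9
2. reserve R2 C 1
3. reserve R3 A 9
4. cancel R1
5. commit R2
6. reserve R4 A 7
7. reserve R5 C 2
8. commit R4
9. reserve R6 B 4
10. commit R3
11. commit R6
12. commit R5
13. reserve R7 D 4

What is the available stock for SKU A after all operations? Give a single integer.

Step 1: reserve R1 B 9 -> on_hand[A=56 B=57 C=54 D=34] avail[A=56 B=48 C=54 D=34] open={R1}
Step 2: reserve R2 C 1 -> on_hand[A=56 B=57 C=54 D=34] avail[A=56 B=48 C=53 D=34] open={R1,R2}
Step 3: reserve R3 A 9 -> on_hand[A=56 B=57 C=54 D=34] avail[A=47 B=48 C=53 D=34] open={R1,R2,R3}
Step 4: cancel R1 -> on_hand[A=56 B=57 C=54 D=34] avail[A=47 B=57 C=53 D=34] open={R2,R3}
Step 5: commit R2 -> on_hand[A=56 B=57 C=53 D=34] avail[A=47 B=57 C=53 D=34] open={R3}
Step 6: reserve R4 A 7 -> on_hand[A=56 B=57 C=53 D=34] avail[A=40 B=57 C=53 D=34] open={R3,R4}
Step 7: reserve R5 C 2 -> on_hand[A=56 B=57 C=53 D=34] avail[A=40 B=57 C=51 D=34] open={R3,R4,R5}
Step 8: commit R4 -> on_hand[A=49 B=57 C=53 D=34] avail[A=40 B=57 C=51 D=34] open={R3,R5}
Step 9: reserve R6 B 4 -> on_hand[A=49 B=57 C=53 D=34] avail[A=40 B=53 C=51 D=34] open={R3,R5,R6}
Step 10: commit R3 -> on_hand[A=40 B=57 C=53 D=34] avail[A=40 B=53 C=51 D=34] open={R5,R6}
Step 11: commit R6 -> on_hand[A=40 B=53 C=53 D=34] avail[A=40 B=53 C=51 D=34] open={R5}
Step 12: commit R5 -> on_hand[A=40 B=53 C=51 D=34] avail[A=40 B=53 C=51 D=34] open={}
Step 13: reserve R7 D 4 -> on_hand[A=40 B=53 C=51 D=34] avail[A=40 B=53 C=51 D=30] open={R7}
Final available[A] = 40

Answer: 40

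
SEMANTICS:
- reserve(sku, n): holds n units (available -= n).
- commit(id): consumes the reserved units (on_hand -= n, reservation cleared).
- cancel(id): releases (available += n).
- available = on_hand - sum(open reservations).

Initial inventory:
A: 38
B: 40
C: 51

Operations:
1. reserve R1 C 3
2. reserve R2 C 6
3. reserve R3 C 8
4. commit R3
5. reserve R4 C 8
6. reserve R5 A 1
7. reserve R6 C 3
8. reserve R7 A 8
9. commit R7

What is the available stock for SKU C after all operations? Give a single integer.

Answer: 23

Derivation:
Step 1: reserve R1 C 3 -> on_hand[A=38 B=40 C=51] avail[A=38 B=40 C=48] open={R1}
Step 2: reserve R2 C 6 -> on_hand[A=38 B=40 C=51] avail[A=38 B=40 C=42] open={R1,R2}
Step 3: reserve R3 C 8 -> on_hand[A=38 B=40 C=51] avail[A=38 B=40 C=34] open={R1,R2,R3}
Step 4: commit R3 -> on_hand[A=38 B=40 C=43] avail[A=38 B=40 C=34] open={R1,R2}
Step 5: reserve R4 C 8 -> on_hand[A=38 B=40 C=43] avail[A=38 B=40 C=26] open={R1,R2,R4}
Step 6: reserve R5 A 1 -> on_hand[A=38 B=40 C=43] avail[A=37 B=40 C=26] open={R1,R2,R4,R5}
Step 7: reserve R6 C 3 -> on_hand[A=38 B=40 C=43] avail[A=37 B=40 C=23] open={R1,R2,R4,R5,R6}
Step 8: reserve R7 A 8 -> on_hand[A=38 B=40 C=43] avail[A=29 B=40 C=23] open={R1,R2,R4,R5,R6,R7}
Step 9: commit R7 -> on_hand[A=30 B=40 C=43] avail[A=29 B=40 C=23] open={R1,R2,R4,R5,R6}
Final available[C] = 23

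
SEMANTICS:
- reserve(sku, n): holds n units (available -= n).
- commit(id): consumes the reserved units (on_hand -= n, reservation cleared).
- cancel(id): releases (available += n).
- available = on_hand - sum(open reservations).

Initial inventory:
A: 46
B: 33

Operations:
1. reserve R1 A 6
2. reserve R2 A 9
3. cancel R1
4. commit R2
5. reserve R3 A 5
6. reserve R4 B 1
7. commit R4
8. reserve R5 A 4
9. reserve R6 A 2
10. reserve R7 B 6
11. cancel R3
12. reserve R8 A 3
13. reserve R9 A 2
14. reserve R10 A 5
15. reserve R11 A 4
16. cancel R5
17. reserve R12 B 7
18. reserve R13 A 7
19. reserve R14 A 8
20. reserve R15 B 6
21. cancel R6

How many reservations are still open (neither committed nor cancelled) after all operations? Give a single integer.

Step 1: reserve R1 A 6 -> on_hand[A=46 B=33] avail[A=40 B=33] open={R1}
Step 2: reserve R2 A 9 -> on_hand[A=46 B=33] avail[A=31 B=33] open={R1,R2}
Step 3: cancel R1 -> on_hand[A=46 B=33] avail[A=37 B=33] open={R2}
Step 4: commit R2 -> on_hand[A=37 B=33] avail[A=37 B=33] open={}
Step 5: reserve R3 A 5 -> on_hand[A=37 B=33] avail[A=32 B=33] open={R3}
Step 6: reserve R4 B 1 -> on_hand[A=37 B=33] avail[A=32 B=32] open={R3,R4}
Step 7: commit R4 -> on_hand[A=37 B=32] avail[A=32 B=32] open={R3}
Step 8: reserve R5 A 4 -> on_hand[A=37 B=32] avail[A=28 B=32] open={R3,R5}
Step 9: reserve R6 A 2 -> on_hand[A=37 B=32] avail[A=26 B=32] open={R3,R5,R6}
Step 10: reserve R7 B 6 -> on_hand[A=37 B=32] avail[A=26 B=26] open={R3,R5,R6,R7}
Step 11: cancel R3 -> on_hand[A=37 B=32] avail[A=31 B=26] open={R5,R6,R7}
Step 12: reserve R8 A 3 -> on_hand[A=37 B=32] avail[A=28 B=26] open={R5,R6,R7,R8}
Step 13: reserve R9 A 2 -> on_hand[A=37 B=32] avail[A=26 B=26] open={R5,R6,R7,R8,R9}
Step 14: reserve R10 A 5 -> on_hand[A=37 B=32] avail[A=21 B=26] open={R10,R5,R6,R7,R8,R9}
Step 15: reserve R11 A 4 -> on_hand[A=37 B=32] avail[A=17 B=26] open={R10,R11,R5,R6,R7,R8,R9}
Step 16: cancel R5 -> on_hand[A=37 B=32] avail[A=21 B=26] open={R10,R11,R6,R7,R8,R9}
Step 17: reserve R12 B 7 -> on_hand[A=37 B=32] avail[A=21 B=19] open={R10,R11,R12,R6,R7,R8,R9}
Step 18: reserve R13 A 7 -> on_hand[A=37 B=32] avail[A=14 B=19] open={R10,R11,R12,R13,R6,R7,R8,R9}
Step 19: reserve R14 A 8 -> on_hand[A=37 B=32] avail[A=6 B=19] open={R10,R11,R12,R13,R14,R6,R7,R8,R9}
Step 20: reserve R15 B 6 -> on_hand[A=37 B=32] avail[A=6 B=13] open={R10,R11,R12,R13,R14,R15,R6,R7,R8,R9}
Step 21: cancel R6 -> on_hand[A=37 B=32] avail[A=8 B=13] open={R10,R11,R12,R13,R14,R15,R7,R8,R9}
Open reservations: ['R10', 'R11', 'R12', 'R13', 'R14', 'R15', 'R7', 'R8', 'R9'] -> 9

Answer: 9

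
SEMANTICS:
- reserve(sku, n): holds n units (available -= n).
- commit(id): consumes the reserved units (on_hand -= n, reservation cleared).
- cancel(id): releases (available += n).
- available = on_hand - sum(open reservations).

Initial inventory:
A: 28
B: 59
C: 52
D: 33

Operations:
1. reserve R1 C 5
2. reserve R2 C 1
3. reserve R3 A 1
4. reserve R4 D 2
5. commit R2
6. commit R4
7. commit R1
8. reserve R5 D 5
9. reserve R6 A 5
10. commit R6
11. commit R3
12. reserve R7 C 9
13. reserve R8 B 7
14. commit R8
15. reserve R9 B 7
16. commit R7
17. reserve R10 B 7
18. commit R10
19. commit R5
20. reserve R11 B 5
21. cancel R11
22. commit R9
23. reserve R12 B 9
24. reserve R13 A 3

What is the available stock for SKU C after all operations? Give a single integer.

Answer: 37

Derivation:
Step 1: reserve R1 C 5 -> on_hand[A=28 B=59 C=52 D=33] avail[A=28 B=59 C=47 D=33] open={R1}
Step 2: reserve R2 C 1 -> on_hand[A=28 B=59 C=52 D=33] avail[A=28 B=59 C=46 D=33] open={R1,R2}
Step 3: reserve R3 A 1 -> on_hand[A=28 B=59 C=52 D=33] avail[A=27 B=59 C=46 D=33] open={R1,R2,R3}
Step 4: reserve R4 D 2 -> on_hand[A=28 B=59 C=52 D=33] avail[A=27 B=59 C=46 D=31] open={R1,R2,R3,R4}
Step 5: commit R2 -> on_hand[A=28 B=59 C=51 D=33] avail[A=27 B=59 C=46 D=31] open={R1,R3,R4}
Step 6: commit R4 -> on_hand[A=28 B=59 C=51 D=31] avail[A=27 B=59 C=46 D=31] open={R1,R3}
Step 7: commit R1 -> on_hand[A=28 B=59 C=46 D=31] avail[A=27 B=59 C=46 D=31] open={R3}
Step 8: reserve R5 D 5 -> on_hand[A=28 B=59 C=46 D=31] avail[A=27 B=59 C=46 D=26] open={R3,R5}
Step 9: reserve R6 A 5 -> on_hand[A=28 B=59 C=46 D=31] avail[A=22 B=59 C=46 D=26] open={R3,R5,R6}
Step 10: commit R6 -> on_hand[A=23 B=59 C=46 D=31] avail[A=22 B=59 C=46 D=26] open={R3,R5}
Step 11: commit R3 -> on_hand[A=22 B=59 C=46 D=31] avail[A=22 B=59 C=46 D=26] open={R5}
Step 12: reserve R7 C 9 -> on_hand[A=22 B=59 C=46 D=31] avail[A=22 B=59 C=37 D=26] open={R5,R7}
Step 13: reserve R8 B 7 -> on_hand[A=22 B=59 C=46 D=31] avail[A=22 B=52 C=37 D=26] open={R5,R7,R8}
Step 14: commit R8 -> on_hand[A=22 B=52 C=46 D=31] avail[A=22 B=52 C=37 D=26] open={R5,R7}
Step 15: reserve R9 B 7 -> on_hand[A=22 B=52 C=46 D=31] avail[A=22 B=45 C=37 D=26] open={R5,R7,R9}
Step 16: commit R7 -> on_hand[A=22 B=52 C=37 D=31] avail[A=22 B=45 C=37 D=26] open={R5,R9}
Step 17: reserve R10 B 7 -> on_hand[A=22 B=52 C=37 D=31] avail[A=22 B=38 C=37 D=26] open={R10,R5,R9}
Step 18: commit R10 -> on_hand[A=22 B=45 C=37 D=31] avail[A=22 B=38 C=37 D=26] open={R5,R9}
Step 19: commit R5 -> on_hand[A=22 B=45 C=37 D=26] avail[A=22 B=38 C=37 D=26] open={R9}
Step 20: reserve R11 B 5 -> on_hand[A=22 B=45 C=37 D=26] avail[A=22 B=33 C=37 D=26] open={R11,R9}
Step 21: cancel R11 -> on_hand[A=22 B=45 C=37 D=26] avail[A=22 B=38 C=37 D=26] open={R9}
Step 22: commit R9 -> on_hand[A=22 B=38 C=37 D=26] avail[A=22 B=38 C=37 D=26] open={}
Step 23: reserve R12 B 9 -> on_hand[A=22 B=38 C=37 D=26] avail[A=22 B=29 C=37 D=26] open={R12}
Step 24: reserve R13 A 3 -> on_hand[A=22 B=38 C=37 D=26] avail[A=19 B=29 C=37 D=26] open={R12,R13}
Final available[C] = 37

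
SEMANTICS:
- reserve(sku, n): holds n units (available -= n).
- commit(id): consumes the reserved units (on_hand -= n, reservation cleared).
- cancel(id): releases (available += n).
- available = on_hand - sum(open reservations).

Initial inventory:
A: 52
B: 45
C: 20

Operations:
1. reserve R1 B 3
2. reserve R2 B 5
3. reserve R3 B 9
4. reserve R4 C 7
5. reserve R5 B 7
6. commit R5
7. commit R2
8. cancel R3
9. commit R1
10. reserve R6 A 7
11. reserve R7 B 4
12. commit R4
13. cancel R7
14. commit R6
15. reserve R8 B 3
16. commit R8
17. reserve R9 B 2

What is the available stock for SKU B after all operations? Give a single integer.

Step 1: reserve R1 B 3 -> on_hand[A=52 B=45 C=20] avail[A=52 B=42 C=20] open={R1}
Step 2: reserve R2 B 5 -> on_hand[A=52 B=45 C=20] avail[A=52 B=37 C=20] open={R1,R2}
Step 3: reserve R3 B 9 -> on_hand[A=52 B=45 C=20] avail[A=52 B=28 C=20] open={R1,R2,R3}
Step 4: reserve R4 C 7 -> on_hand[A=52 B=45 C=20] avail[A=52 B=28 C=13] open={R1,R2,R3,R4}
Step 5: reserve R5 B 7 -> on_hand[A=52 B=45 C=20] avail[A=52 B=21 C=13] open={R1,R2,R3,R4,R5}
Step 6: commit R5 -> on_hand[A=52 B=38 C=20] avail[A=52 B=21 C=13] open={R1,R2,R3,R4}
Step 7: commit R2 -> on_hand[A=52 B=33 C=20] avail[A=52 B=21 C=13] open={R1,R3,R4}
Step 8: cancel R3 -> on_hand[A=52 B=33 C=20] avail[A=52 B=30 C=13] open={R1,R4}
Step 9: commit R1 -> on_hand[A=52 B=30 C=20] avail[A=52 B=30 C=13] open={R4}
Step 10: reserve R6 A 7 -> on_hand[A=52 B=30 C=20] avail[A=45 B=30 C=13] open={R4,R6}
Step 11: reserve R7 B 4 -> on_hand[A=52 B=30 C=20] avail[A=45 B=26 C=13] open={R4,R6,R7}
Step 12: commit R4 -> on_hand[A=52 B=30 C=13] avail[A=45 B=26 C=13] open={R6,R7}
Step 13: cancel R7 -> on_hand[A=52 B=30 C=13] avail[A=45 B=30 C=13] open={R6}
Step 14: commit R6 -> on_hand[A=45 B=30 C=13] avail[A=45 B=30 C=13] open={}
Step 15: reserve R8 B 3 -> on_hand[A=45 B=30 C=13] avail[A=45 B=27 C=13] open={R8}
Step 16: commit R8 -> on_hand[A=45 B=27 C=13] avail[A=45 B=27 C=13] open={}
Step 17: reserve R9 B 2 -> on_hand[A=45 B=27 C=13] avail[A=45 B=25 C=13] open={R9}
Final available[B] = 25

Answer: 25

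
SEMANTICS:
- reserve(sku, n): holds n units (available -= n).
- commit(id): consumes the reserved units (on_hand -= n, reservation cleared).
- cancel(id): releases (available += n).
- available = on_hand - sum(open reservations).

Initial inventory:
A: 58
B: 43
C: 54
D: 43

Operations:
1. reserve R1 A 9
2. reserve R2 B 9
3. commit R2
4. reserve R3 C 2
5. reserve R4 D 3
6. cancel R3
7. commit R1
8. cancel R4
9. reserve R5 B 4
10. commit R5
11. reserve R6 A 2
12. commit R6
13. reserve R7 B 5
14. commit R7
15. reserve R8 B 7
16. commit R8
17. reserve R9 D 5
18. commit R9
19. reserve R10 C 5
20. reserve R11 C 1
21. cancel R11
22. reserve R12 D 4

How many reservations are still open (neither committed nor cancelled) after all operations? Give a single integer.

Answer: 2

Derivation:
Step 1: reserve R1 A 9 -> on_hand[A=58 B=43 C=54 D=43] avail[A=49 B=43 C=54 D=43] open={R1}
Step 2: reserve R2 B 9 -> on_hand[A=58 B=43 C=54 D=43] avail[A=49 B=34 C=54 D=43] open={R1,R2}
Step 3: commit R2 -> on_hand[A=58 B=34 C=54 D=43] avail[A=49 B=34 C=54 D=43] open={R1}
Step 4: reserve R3 C 2 -> on_hand[A=58 B=34 C=54 D=43] avail[A=49 B=34 C=52 D=43] open={R1,R3}
Step 5: reserve R4 D 3 -> on_hand[A=58 B=34 C=54 D=43] avail[A=49 B=34 C=52 D=40] open={R1,R3,R4}
Step 6: cancel R3 -> on_hand[A=58 B=34 C=54 D=43] avail[A=49 B=34 C=54 D=40] open={R1,R4}
Step 7: commit R1 -> on_hand[A=49 B=34 C=54 D=43] avail[A=49 B=34 C=54 D=40] open={R4}
Step 8: cancel R4 -> on_hand[A=49 B=34 C=54 D=43] avail[A=49 B=34 C=54 D=43] open={}
Step 9: reserve R5 B 4 -> on_hand[A=49 B=34 C=54 D=43] avail[A=49 B=30 C=54 D=43] open={R5}
Step 10: commit R5 -> on_hand[A=49 B=30 C=54 D=43] avail[A=49 B=30 C=54 D=43] open={}
Step 11: reserve R6 A 2 -> on_hand[A=49 B=30 C=54 D=43] avail[A=47 B=30 C=54 D=43] open={R6}
Step 12: commit R6 -> on_hand[A=47 B=30 C=54 D=43] avail[A=47 B=30 C=54 D=43] open={}
Step 13: reserve R7 B 5 -> on_hand[A=47 B=30 C=54 D=43] avail[A=47 B=25 C=54 D=43] open={R7}
Step 14: commit R7 -> on_hand[A=47 B=25 C=54 D=43] avail[A=47 B=25 C=54 D=43] open={}
Step 15: reserve R8 B 7 -> on_hand[A=47 B=25 C=54 D=43] avail[A=47 B=18 C=54 D=43] open={R8}
Step 16: commit R8 -> on_hand[A=47 B=18 C=54 D=43] avail[A=47 B=18 C=54 D=43] open={}
Step 17: reserve R9 D 5 -> on_hand[A=47 B=18 C=54 D=43] avail[A=47 B=18 C=54 D=38] open={R9}
Step 18: commit R9 -> on_hand[A=47 B=18 C=54 D=38] avail[A=47 B=18 C=54 D=38] open={}
Step 19: reserve R10 C 5 -> on_hand[A=47 B=18 C=54 D=38] avail[A=47 B=18 C=49 D=38] open={R10}
Step 20: reserve R11 C 1 -> on_hand[A=47 B=18 C=54 D=38] avail[A=47 B=18 C=48 D=38] open={R10,R11}
Step 21: cancel R11 -> on_hand[A=47 B=18 C=54 D=38] avail[A=47 B=18 C=49 D=38] open={R10}
Step 22: reserve R12 D 4 -> on_hand[A=47 B=18 C=54 D=38] avail[A=47 B=18 C=49 D=34] open={R10,R12}
Open reservations: ['R10', 'R12'] -> 2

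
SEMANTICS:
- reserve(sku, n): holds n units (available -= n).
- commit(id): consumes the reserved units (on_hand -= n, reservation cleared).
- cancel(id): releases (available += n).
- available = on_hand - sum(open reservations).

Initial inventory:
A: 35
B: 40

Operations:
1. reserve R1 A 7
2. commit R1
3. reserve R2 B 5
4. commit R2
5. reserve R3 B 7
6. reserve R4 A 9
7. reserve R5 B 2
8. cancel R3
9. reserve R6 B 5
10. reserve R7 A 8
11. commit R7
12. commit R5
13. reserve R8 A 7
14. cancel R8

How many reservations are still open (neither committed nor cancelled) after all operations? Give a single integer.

Answer: 2

Derivation:
Step 1: reserve R1 A 7 -> on_hand[A=35 B=40] avail[A=28 B=40] open={R1}
Step 2: commit R1 -> on_hand[A=28 B=40] avail[A=28 B=40] open={}
Step 3: reserve R2 B 5 -> on_hand[A=28 B=40] avail[A=28 B=35] open={R2}
Step 4: commit R2 -> on_hand[A=28 B=35] avail[A=28 B=35] open={}
Step 5: reserve R3 B 7 -> on_hand[A=28 B=35] avail[A=28 B=28] open={R3}
Step 6: reserve R4 A 9 -> on_hand[A=28 B=35] avail[A=19 B=28] open={R3,R4}
Step 7: reserve R5 B 2 -> on_hand[A=28 B=35] avail[A=19 B=26] open={R3,R4,R5}
Step 8: cancel R3 -> on_hand[A=28 B=35] avail[A=19 B=33] open={R4,R5}
Step 9: reserve R6 B 5 -> on_hand[A=28 B=35] avail[A=19 B=28] open={R4,R5,R6}
Step 10: reserve R7 A 8 -> on_hand[A=28 B=35] avail[A=11 B=28] open={R4,R5,R6,R7}
Step 11: commit R7 -> on_hand[A=20 B=35] avail[A=11 B=28] open={R4,R5,R6}
Step 12: commit R5 -> on_hand[A=20 B=33] avail[A=11 B=28] open={R4,R6}
Step 13: reserve R8 A 7 -> on_hand[A=20 B=33] avail[A=4 B=28] open={R4,R6,R8}
Step 14: cancel R8 -> on_hand[A=20 B=33] avail[A=11 B=28] open={R4,R6}
Open reservations: ['R4', 'R6'] -> 2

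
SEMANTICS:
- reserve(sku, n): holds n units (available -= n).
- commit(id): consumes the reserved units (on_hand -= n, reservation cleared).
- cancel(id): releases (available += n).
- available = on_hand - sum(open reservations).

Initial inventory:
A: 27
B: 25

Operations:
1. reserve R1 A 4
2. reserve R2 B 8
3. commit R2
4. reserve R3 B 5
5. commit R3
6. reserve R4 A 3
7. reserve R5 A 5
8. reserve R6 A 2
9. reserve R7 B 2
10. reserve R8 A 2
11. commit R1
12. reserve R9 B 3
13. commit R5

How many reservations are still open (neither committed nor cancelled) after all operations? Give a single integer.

Answer: 5

Derivation:
Step 1: reserve R1 A 4 -> on_hand[A=27 B=25] avail[A=23 B=25] open={R1}
Step 2: reserve R2 B 8 -> on_hand[A=27 B=25] avail[A=23 B=17] open={R1,R2}
Step 3: commit R2 -> on_hand[A=27 B=17] avail[A=23 B=17] open={R1}
Step 4: reserve R3 B 5 -> on_hand[A=27 B=17] avail[A=23 B=12] open={R1,R3}
Step 5: commit R3 -> on_hand[A=27 B=12] avail[A=23 B=12] open={R1}
Step 6: reserve R4 A 3 -> on_hand[A=27 B=12] avail[A=20 B=12] open={R1,R4}
Step 7: reserve R5 A 5 -> on_hand[A=27 B=12] avail[A=15 B=12] open={R1,R4,R5}
Step 8: reserve R6 A 2 -> on_hand[A=27 B=12] avail[A=13 B=12] open={R1,R4,R5,R6}
Step 9: reserve R7 B 2 -> on_hand[A=27 B=12] avail[A=13 B=10] open={R1,R4,R5,R6,R7}
Step 10: reserve R8 A 2 -> on_hand[A=27 B=12] avail[A=11 B=10] open={R1,R4,R5,R6,R7,R8}
Step 11: commit R1 -> on_hand[A=23 B=12] avail[A=11 B=10] open={R4,R5,R6,R7,R8}
Step 12: reserve R9 B 3 -> on_hand[A=23 B=12] avail[A=11 B=7] open={R4,R5,R6,R7,R8,R9}
Step 13: commit R5 -> on_hand[A=18 B=12] avail[A=11 B=7] open={R4,R6,R7,R8,R9}
Open reservations: ['R4', 'R6', 'R7', 'R8', 'R9'] -> 5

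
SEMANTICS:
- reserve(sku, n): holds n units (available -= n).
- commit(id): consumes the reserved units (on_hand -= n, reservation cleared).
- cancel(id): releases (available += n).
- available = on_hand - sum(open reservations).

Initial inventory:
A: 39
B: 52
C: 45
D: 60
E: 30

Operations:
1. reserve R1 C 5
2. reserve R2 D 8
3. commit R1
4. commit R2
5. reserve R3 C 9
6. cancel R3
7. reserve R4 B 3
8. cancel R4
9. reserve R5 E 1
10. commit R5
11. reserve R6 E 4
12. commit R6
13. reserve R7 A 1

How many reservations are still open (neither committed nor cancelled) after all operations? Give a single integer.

Answer: 1

Derivation:
Step 1: reserve R1 C 5 -> on_hand[A=39 B=52 C=45 D=60 E=30] avail[A=39 B=52 C=40 D=60 E=30] open={R1}
Step 2: reserve R2 D 8 -> on_hand[A=39 B=52 C=45 D=60 E=30] avail[A=39 B=52 C=40 D=52 E=30] open={R1,R2}
Step 3: commit R1 -> on_hand[A=39 B=52 C=40 D=60 E=30] avail[A=39 B=52 C=40 D=52 E=30] open={R2}
Step 4: commit R2 -> on_hand[A=39 B=52 C=40 D=52 E=30] avail[A=39 B=52 C=40 D=52 E=30] open={}
Step 5: reserve R3 C 9 -> on_hand[A=39 B=52 C=40 D=52 E=30] avail[A=39 B=52 C=31 D=52 E=30] open={R3}
Step 6: cancel R3 -> on_hand[A=39 B=52 C=40 D=52 E=30] avail[A=39 B=52 C=40 D=52 E=30] open={}
Step 7: reserve R4 B 3 -> on_hand[A=39 B=52 C=40 D=52 E=30] avail[A=39 B=49 C=40 D=52 E=30] open={R4}
Step 8: cancel R4 -> on_hand[A=39 B=52 C=40 D=52 E=30] avail[A=39 B=52 C=40 D=52 E=30] open={}
Step 9: reserve R5 E 1 -> on_hand[A=39 B=52 C=40 D=52 E=30] avail[A=39 B=52 C=40 D=52 E=29] open={R5}
Step 10: commit R5 -> on_hand[A=39 B=52 C=40 D=52 E=29] avail[A=39 B=52 C=40 D=52 E=29] open={}
Step 11: reserve R6 E 4 -> on_hand[A=39 B=52 C=40 D=52 E=29] avail[A=39 B=52 C=40 D=52 E=25] open={R6}
Step 12: commit R6 -> on_hand[A=39 B=52 C=40 D=52 E=25] avail[A=39 B=52 C=40 D=52 E=25] open={}
Step 13: reserve R7 A 1 -> on_hand[A=39 B=52 C=40 D=52 E=25] avail[A=38 B=52 C=40 D=52 E=25] open={R7}
Open reservations: ['R7'] -> 1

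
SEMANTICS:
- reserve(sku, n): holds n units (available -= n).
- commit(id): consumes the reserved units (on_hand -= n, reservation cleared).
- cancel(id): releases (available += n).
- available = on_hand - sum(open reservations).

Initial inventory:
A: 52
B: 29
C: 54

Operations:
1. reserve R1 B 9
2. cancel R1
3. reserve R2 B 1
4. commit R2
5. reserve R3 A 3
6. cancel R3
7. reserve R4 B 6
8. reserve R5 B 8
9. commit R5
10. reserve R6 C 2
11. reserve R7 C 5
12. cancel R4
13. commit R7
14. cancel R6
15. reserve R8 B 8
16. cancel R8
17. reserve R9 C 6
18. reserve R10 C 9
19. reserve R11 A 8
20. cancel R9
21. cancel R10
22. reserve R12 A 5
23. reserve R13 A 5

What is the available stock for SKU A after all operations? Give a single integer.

Answer: 34

Derivation:
Step 1: reserve R1 B 9 -> on_hand[A=52 B=29 C=54] avail[A=52 B=20 C=54] open={R1}
Step 2: cancel R1 -> on_hand[A=52 B=29 C=54] avail[A=52 B=29 C=54] open={}
Step 3: reserve R2 B 1 -> on_hand[A=52 B=29 C=54] avail[A=52 B=28 C=54] open={R2}
Step 4: commit R2 -> on_hand[A=52 B=28 C=54] avail[A=52 B=28 C=54] open={}
Step 5: reserve R3 A 3 -> on_hand[A=52 B=28 C=54] avail[A=49 B=28 C=54] open={R3}
Step 6: cancel R3 -> on_hand[A=52 B=28 C=54] avail[A=52 B=28 C=54] open={}
Step 7: reserve R4 B 6 -> on_hand[A=52 B=28 C=54] avail[A=52 B=22 C=54] open={R4}
Step 8: reserve R5 B 8 -> on_hand[A=52 B=28 C=54] avail[A=52 B=14 C=54] open={R4,R5}
Step 9: commit R5 -> on_hand[A=52 B=20 C=54] avail[A=52 B=14 C=54] open={R4}
Step 10: reserve R6 C 2 -> on_hand[A=52 B=20 C=54] avail[A=52 B=14 C=52] open={R4,R6}
Step 11: reserve R7 C 5 -> on_hand[A=52 B=20 C=54] avail[A=52 B=14 C=47] open={R4,R6,R7}
Step 12: cancel R4 -> on_hand[A=52 B=20 C=54] avail[A=52 B=20 C=47] open={R6,R7}
Step 13: commit R7 -> on_hand[A=52 B=20 C=49] avail[A=52 B=20 C=47] open={R6}
Step 14: cancel R6 -> on_hand[A=52 B=20 C=49] avail[A=52 B=20 C=49] open={}
Step 15: reserve R8 B 8 -> on_hand[A=52 B=20 C=49] avail[A=52 B=12 C=49] open={R8}
Step 16: cancel R8 -> on_hand[A=52 B=20 C=49] avail[A=52 B=20 C=49] open={}
Step 17: reserve R9 C 6 -> on_hand[A=52 B=20 C=49] avail[A=52 B=20 C=43] open={R9}
Step 18: reserve R10 C 9 -> on_hand[A=52 B=20 C=49] avail[A=52 B=20 C=34] open={R10,R9}
Step 19: reserve R11 A 8 -> on_hand[A=52 B=20 C=49] avail[A=44 B=20 C=34] open={R10,R11,R9}
Step 20: cancel R9 -> on_hand[A=52 B=20 C=49] avail[A=44 B=20 C=40] open={R10,R11}
Step 21: cancel R10 -> on_hand[A=52 B=20 C=49] avail[A=44 B=20 C=49] open={R11}
Step 22: reserve R12 A 5 -> on_hand[A=52 B=20 C=49] avail[A=39 B=20 C=49] open={R11,R12}
Step 23: reserve R13 A 5 -> on_hand[A=52 B=20 C=49] avail[A=34 B=20 C=49] open={R11,R12,R13}
Final available[A] = 34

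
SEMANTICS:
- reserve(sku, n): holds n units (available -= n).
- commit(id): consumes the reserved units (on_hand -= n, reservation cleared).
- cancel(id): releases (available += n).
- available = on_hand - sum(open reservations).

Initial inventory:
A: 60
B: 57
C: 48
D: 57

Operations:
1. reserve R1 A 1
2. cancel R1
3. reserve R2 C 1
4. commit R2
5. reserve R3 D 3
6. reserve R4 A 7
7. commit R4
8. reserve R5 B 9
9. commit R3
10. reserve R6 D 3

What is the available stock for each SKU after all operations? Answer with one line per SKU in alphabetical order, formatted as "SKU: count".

Step 1: reserve R1 A 1 -> on_hand[A=60 B=57 C=48 D=57] avail[A=59 B=57 C=48 D=57] open={R1}
Step 2: cancel R1 -> on_hand[A=60 B=57 C=48 D=57] avail[A=60 B=57 C=48 D=57] open={}
Step 3: reserve R2 C 1 -> on_hand[A=60 B=57 C=48 D=57] avail[A=60 B=57 C=47 D=57] open={R2}
Step 4: commit R2 -> on_hand[A=60 B=57 C=47 D=57] avail[A=60 B=57 C=47 D=57] open={}
Step 5: reserve R3 D 3 -> on_hand[A=60 B=57 C=47 D=57] avail[A=60 B=57 C=47 D=54] open={R3}
Step 6: reserve R4 A 7 -> on_hand[A=60 B=57 C=47 D=57] avail[A=53 B=57 C=47 D=54] open={R3,R4}
Step 7: commit R4 -> on_hand[A=53 B=57 C=47 D=57] avail[A=53 B=57 C=47 D=54] open={R3}
Step 8: reserve R5 B 9 -> on_hand[A=53 B=57 C=47 D=57] avail[A=53 B=48 C=47 D=54] open={R3,R5}
Step 9: commit R3 -> on_hand[A=53 B=57 C=47 D=54] avail[A=53 B=48 C=47 D=54] open={R5}
Step 10: reserve R6 D 3 -> on_hand[A=53 B=57 C=47 D=54] avail[A=53 B=48 C=47 D=51] open={R5,R6}

Answer: A: 53
B: 48
C: 47
D: 51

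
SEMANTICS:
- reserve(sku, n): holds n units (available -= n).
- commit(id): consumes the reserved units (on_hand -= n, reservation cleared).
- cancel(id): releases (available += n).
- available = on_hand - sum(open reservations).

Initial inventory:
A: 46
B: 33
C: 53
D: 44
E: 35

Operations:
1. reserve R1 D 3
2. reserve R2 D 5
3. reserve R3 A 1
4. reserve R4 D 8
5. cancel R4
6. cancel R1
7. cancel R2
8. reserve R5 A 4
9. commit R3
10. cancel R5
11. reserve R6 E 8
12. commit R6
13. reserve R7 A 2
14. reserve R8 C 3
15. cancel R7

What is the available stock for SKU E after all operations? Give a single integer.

Step 1: reserve R1 D 3 -> on_hand[A=46 B=33 C=53 D=44 E=35] avail[A=46 B=33 C=53 D=41 E=35] open={R1}
Step 2: reserve R2 D 5 -> on_hand[A=46 B=33 C=53 D=44 E=35] avail[A=46 B=33 C=53 D=36 E=35] open={R1,R2}
Step 3: reserve R3 A 1 -> on_hand[A=46 B=33 C=53 D=44 E=35] avail[A=45 B=33 C=53 D=36 E=35] open={R1,R2,R3}
Step 4: reserve R4 D 8 -> on_hand[A=46 B=33 C=53 D=44 E=35] avail[A=45 B=33 C=53 D=28 E=35] open={R1,R2,R3,R4}
Step 5: cancel R4 -> on_hand[A=46 B=33 C=53 D=44 E=35] avail[A=45 B=33 C=53 D=36 E=35] open={R1,R2,R3}
Step 6: cancel R1 -> on_hand[A=46 B=33 C=53 D=44 E=35] avail[A=45 B=33 C=53 D=39 E=35] open={R2,R3}
Step 7: cancel R2 -> on_hand[A=46 B=33 C=53 D=44 E=35] avail[A=45 B=33 C=53 D=44 E=35] open={R3}
Step 8: reserve R5 A 4 -> on_hand[A=46 B=33 C=53 D=44 E=35] avail[A=41 B=33 C=53 D=44 E=35] open={R3,R5}
Step 9: commit R3 -> on_hand[A=45 B=33 C=53 D=44 E=35] avail[A=41 B=33 C=53 D=44 E=35] open={R5}
Step 10: cancel R5 -> on_hand[A=45 B=33 C=53 D=44 E=35] avail[A=45 B=33 C=53 D=44 E=35] open={}
Step 11: reserve R6 E 8 -> on_hand[A=45 B=33 C=53 D=44 E=35] avail[A=45 B=33 C=53 D=44 E=27] open={R6}
Step 12: commit R6 -> on_hand[A=45 B=33 C=53 D=44 E=27] avail[A=45 B=33 C=53 D=44 E=27] open={}
Step 13: reserve R7 A 2 -> on_hand[A=45 B=33 C=53 D=44 E=27] avail[A=43 B=33 C=53 D=44 E=27] open={R7}
Step 14: reserve R8 C 3 -> on_hand[A=45 B=33 C=53 D=44 E=27] avail[A=43 B=33 C=50 D=44 E=27] open={R7,R8}
Step 15: cancel R7 -> on_hand[A=45 B=33 C=53 D=44 E=27] avail[A=45 B=33 C=50 D=44 E=27] open={R8}
Final available[E] = 27

Answer: 27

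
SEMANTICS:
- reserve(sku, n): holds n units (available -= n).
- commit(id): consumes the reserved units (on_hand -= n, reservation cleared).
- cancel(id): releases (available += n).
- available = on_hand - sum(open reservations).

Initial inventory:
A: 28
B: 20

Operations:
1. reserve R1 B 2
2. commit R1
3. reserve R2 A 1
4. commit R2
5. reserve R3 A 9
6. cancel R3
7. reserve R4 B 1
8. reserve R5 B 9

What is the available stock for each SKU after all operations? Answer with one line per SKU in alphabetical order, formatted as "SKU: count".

Step 1: reserve R1 B 2 -> on_hand[A=28 B=20] avail[A=28 B=18] open={R1}
Step 2: commit R1 -> on_hand[A=28 B=18] avail[A=28 B=18] open={}
Step 3: reserve R2 A 1 -> on_hand[A=28 B=18] avail[A=27 B=18] open={R2}
Step 4: commit R2 -> on_hand[A=27 B=18] avail[A=27 B=18] open={}
Step 5: reserve R3 A 9 -> on_hand[A=27 B=18] avail[A=18 B=18] open={R3}
Step 6: cancel R3 -> on_hand[A=27 B=18] avail[A=27 B=18] open={}
Step 7: reserve R4 B 1 -> on_hand[A=27 B=18] avail[A=27 B=17] open={R4}
Step 8: reserve R5 B 9 -> on_hand[A=27 B=18] avail[A=27 B=8] open={R4,R5}

Answer: A: 27
B: 8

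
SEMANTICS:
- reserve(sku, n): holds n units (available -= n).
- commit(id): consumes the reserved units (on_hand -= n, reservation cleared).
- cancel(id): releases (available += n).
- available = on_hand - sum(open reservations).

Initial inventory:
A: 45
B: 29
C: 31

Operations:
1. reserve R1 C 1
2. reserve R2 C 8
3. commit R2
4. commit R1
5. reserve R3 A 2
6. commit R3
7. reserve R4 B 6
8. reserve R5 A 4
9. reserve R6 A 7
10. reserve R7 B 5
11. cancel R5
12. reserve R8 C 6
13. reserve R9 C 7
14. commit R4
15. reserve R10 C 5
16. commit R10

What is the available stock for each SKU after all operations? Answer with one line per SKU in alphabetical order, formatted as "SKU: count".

Step 1: reserve R1 C 1 -> on_hand[A=45 B=29 C=31] avail[A=45 B=29 C=30] open={R1}
Step 2: reserve R2 C 8 -> on_hand[A=45 B=29 C=31] avail[A=45 B=29 C=22] open={R1,R2}
Step 3: commit R2 -> on_hand[A=45 B=29 C=23] avail[A=45 B=29 C=22] open={R1}
Step 4: commit R1 -> on_hand[A=45 B=29 C=22] avail[A=45 B=29 C=22] open={}
Step 5: reserve R3 A 2 -> on_hand[A=45 B=29 C=22] avail[A=43 B=29 C=22] open={R3}
Step 6: commit R3 -> on_hand[A=43 B=29 C=22] avail[A=43 B=29 C=22] open={}
Step 7: reserve R4 B 6 -> on_hand[A=43 B=29 C=22] avail[A=43 B=23 C=22] open={R4}
Step 8: reserve R5 A 4 -> on_hand[A=43 B=29 C=22] avail[A=39 B=23 C=22] open={R4,R5}
Step 9: reserve R6 A 7 -> on_hand[A=43 B=29 C=22] avail[A=32 B=23 C=22] open={R4,R5,R6}
Step 10: reserve R7 B 5 -> on_hand[A=43 B=29 C=22] avail[A=32 B=18 C=22] open={R4,R5,R6,R7}
Step 11: cancel R5 -> on_hand[A=43 B=29 C=22] avail[A=36 B=18 C=22] open={R4,R6,R7}
Step 12: reserve R8 C 6 -> on_hand[A=43 B=29 C=22] avail[A=36 B=18 C=16] open={R4,R6,R7,R8}
Step 13: reserve R9 C 7 -> on_hand[A=43 B=29 C=22] avail[A=36 B=18 C=9] open={R4,R6,R7,R8,R9}
Step 14: commit R4 -> on_hand[A=43 B=23 C=22] avail[A=36 B=18 C=9] open={R6,R7,R8,R9}
Step 15: reserve R10 C 5 -> on_hand[A=43 B=23 C=22] avail[A=36 B=18 C=4] open={R10,R6,R7,R8,R9}
Step 16: commit R10 -> on_hand[A=43 B=23 C=17] avail[A=36 B=18 C=4] open={R6,R7,R8,R9}

Answer: A: 36
B: 18
C: 4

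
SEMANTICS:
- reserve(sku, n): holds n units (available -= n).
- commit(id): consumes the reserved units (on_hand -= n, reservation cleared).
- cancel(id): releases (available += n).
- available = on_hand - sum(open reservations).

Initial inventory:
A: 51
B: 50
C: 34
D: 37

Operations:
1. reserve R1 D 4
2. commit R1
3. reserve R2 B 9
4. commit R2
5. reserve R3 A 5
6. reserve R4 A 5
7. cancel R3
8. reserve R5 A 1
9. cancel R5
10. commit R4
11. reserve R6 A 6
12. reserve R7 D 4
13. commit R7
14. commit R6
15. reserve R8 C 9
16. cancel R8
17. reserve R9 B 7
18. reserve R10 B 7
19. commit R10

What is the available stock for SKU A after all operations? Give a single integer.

Step 1: reserve R1 D 4 -> on_hand[A=51 B=50 C=34 D=37] avail[A=51 B=50 C=34 D=33] open={R1}
Step 2: commit R1 -> on_hand[A=51 B=50 C=34 D=33] avail[A=51 B=50 C=34 D=33] open={}
Step 3: reserve R2 B 9 -> on_hand[A=51 B=50 C=34 D=33] avail[A=51 B=41 C=34 D=33] open={R2}
Step 4: commit R2 -> on_hand[A=51 B=41 C=34 D=33] avail[A=51 B=41 C=34 D=33] open={}
Step 5: reserve R3 A 5 -> on_hand[A=51 B=41 C=34 D=33] avail[A=46 B=41 C=34 D=33] open={R3}
Step 6: reserve R4 A 5 -> on_hand[A=51 B=41 C=34 D=33] avail[A=41 B=41 C=34 D=33] open={R3,R4}
Step 7: cancel R3 -> on_hand[A=51 B=41 C=34 D=33] avail[A=46 B=41 C=34 D=33] open={R4}
Step 8: reserve R5 A 1 -> on_hand[A=51 B=41 C=34 D=33] avail[A=45 B=41 C=34 D=33] open={R4,R5}
Step 9: cancel R5 -> on_hand[A=51 B=41 C=34 D=33] avail[A=46 B=41 C=34 D=33] open={R4}
Step 10: commit R4 -> on_hand[A=46 B=41 C=34 D=33] avail[A=46 B=41 C=34 D=33] open={}
Step 11: reserve R6 A 6 -> on_hand[A=46 B=41 C=34 D=33] avail[A=40 B=41 C=34 D=33] open={R6}
Step 12: reserve R7 D 4 -> on_hand[A=46 B=41 C=34 D=33] avail[A=40 B=41 C=34 D=29] open={R6,R7}
Step 13: commit R7 -> on_hand[A=46 B=41 C=34 D=29] avail[A=40 B=41 C=34 D=29] open={R6}
Step 14: commit R6 -> on_hand[A=40 B=41 C=34 D=29] avail[A=40 B=41 C=34 D=29] open={}
Step 15: reserve R8 C 9 -> on_hand[A=40 B=41 C=34 D=29] avail[A=40 B=41 C=25 D=29] open={R8}
Step 16: cancel R8 -> on_hand[A=40 B=41 C=34 D=29] avail[A=40 B=41 C=34 D=29] open={}
Step 17: reserve R9 B 7 -> on_hand[A=40 B=41 C=34 D=29] avail[A=40 B=34 C=34 D=29] open={R9}
Step 18: reserve R10 B 7 -> on_hand[A=40 B=41 C=34 D=29] avail[A=40 B=27 C=34 D=29] open={R10,R9}
Step 19: commit R10 -> on_hand[A=40 B=34 C=34 D=29] avail[A=40 B=27 C=34 D=29] open={R9}
Final available[A] = 40

Answer: 40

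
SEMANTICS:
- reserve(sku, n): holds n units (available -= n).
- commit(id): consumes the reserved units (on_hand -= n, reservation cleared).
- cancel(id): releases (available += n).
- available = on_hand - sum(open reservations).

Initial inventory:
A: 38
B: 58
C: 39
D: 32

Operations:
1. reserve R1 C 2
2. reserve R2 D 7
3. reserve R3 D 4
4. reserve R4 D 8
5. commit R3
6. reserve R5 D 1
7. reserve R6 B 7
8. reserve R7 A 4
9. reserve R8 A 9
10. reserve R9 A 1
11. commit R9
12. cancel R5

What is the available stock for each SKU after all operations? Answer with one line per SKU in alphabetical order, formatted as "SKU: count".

Answer: A: 24
B: 51
C: 37
D: 13

Derivation:
Step 1: reserve R1 C 2 -> on_hand[A=38 B=58 C=39 D=32] avail[A=38 B=58 C=37 D=32] open={R1}
Step 2: reserve R2 D 7 -> on_hand[A=38 B=58 C=39 D=32] avail[A=38 B=58 C=37 D=25] open={R1,R2}
Step 3: reserve R3 D 4 -> on_hand[A=38 B=58 C=39 D=32] avail[A=38 B=58 C=37 D=21] open={R1,R2,R3}
Step 4: reserve R4 D 8 -> on_hand[A=38 B=58 C=39 D=32] avail[A=38 B=58 C=37 D=13] open={R1,R2,R3,R4}
Step 5: commit R3 -> on_hand[A=38 B=58 C=39 D=28] avail[A=38 B=58 C=37 D=13] open={R1,R2,R4}
Step 6: reserve R5 D 1 -> on_hand[A=38 B=58 C=39 D=28] avail[A=38 B=58 C=37 D=12] open={R1,R2,R4,R5}
Step 7: reserve R6 B 7 -> on_hand[A=38 B=58 C=39 D=28] avail[A=38 B=51 C=37 D=12] open={R1,R2,R4,R5,R6}
Step 8: reserve R7 A 4 -> on_hand[A=38 B=58 C=39 D=28] avail[A=34 B=51 C=37 D=12] open={R1,R2,R4,R5,R6,R7}
Step 9: reserve R8 A 9 -> on_hand[A=38 B=58 C=39 D=28] avail[A=25 B=51 C=37 D=12] open={R1,R2,R4,R5,R6,R7,R8}
Step 10: reserve R9 A 1 -> on_hand[A=38 B=58 C=39 D=28] avail[A=24 B=51 C=37 D=12] open={R1,R2,R4,R5,R6,R7,R8,R9}
Step 11: commit R9 -> on_hand[A=37 B=58 C=39 D=28] avail[A=24 B=51 C=37 D=12] open={R1,R2,R4,R5,R6,R7,R8}
Step 12: cancel R5 -> on_hand[A=37 B=58 C=39 D=28] avail[A=24 B=51 C=37 D=13] open={R1,R2,R4,R6,R7,R8}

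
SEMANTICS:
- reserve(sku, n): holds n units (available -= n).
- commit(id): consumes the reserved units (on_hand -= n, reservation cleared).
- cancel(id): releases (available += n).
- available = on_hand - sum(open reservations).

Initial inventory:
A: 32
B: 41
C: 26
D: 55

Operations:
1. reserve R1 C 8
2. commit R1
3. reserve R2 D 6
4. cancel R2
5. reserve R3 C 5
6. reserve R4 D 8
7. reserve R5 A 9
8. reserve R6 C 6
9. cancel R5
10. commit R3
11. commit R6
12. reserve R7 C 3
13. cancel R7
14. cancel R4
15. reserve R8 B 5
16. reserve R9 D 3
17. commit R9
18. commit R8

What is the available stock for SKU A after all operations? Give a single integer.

Answer: 32

Derivation:
Step 1: reserve R1 C 8 -> on_hand[A=32 B=41 C=26 D=55] avail[A=32 B=41 C=18 D=55] open={R1}
Step 2: commit R1 -> on_hand[A=32 B=41 C=18 D=55] avail[A=32 B=41 C=18 D=55] open={}
Step 3: reserve R2 D 6 -> on_hand[A=32 B=41 C=18 D=55] avail[A=32 B=41 C=18 D=49] open={R2}
Step 4: cancel R2 -> on_hand[A=32 B=41 C=18 D=55] avail[A=32 B=41 C=18 D=55] open={}
Step 5: reserve R3 C 5 -> on_hand[A=32 B=41 C=18 D=55] avail[A=32 B=41 C=13 D=55] open={R3}
Step 6: reserve R4 D 8 -> on_hand[A=32 B=41 C=18 D=55] avail[A=32 B=41 C=13 D=47] open={R3,R4}
Step 7: reserve R5 A 9 -> on_hand[A=32 B=41 C=18 D=55] avail[A=23 B=41 C=13 D=47] open={R3,R4,R5}
Step 8: reserve R6 C 6 -> on_hand[A=32 B=41 C=18 D=55] avail[A=23 B=41 C=7 D=47] open={R3,R4,R5,R6}
Step 9: cancel R5 -> on_hand[A=32 B=41 C=18 D=55] avail[A=32 B=41 C=7 D=47] open={R3,R4,R6}
Step 10: commit R3 -> on_hand[A=32 B=41 C=13 D=55] avail[A=32 B=41 C=7 D=47] open={R4,R6}
Step 11: commit R6 -> on_hand[A=32 B=41 C=7 D=55] avail[A=32 B=41 C=7 D=47] open={R4}
Step 12: reserve R7 C 3 -> on_hand[A=32 B=41 C=7 D=55] avail[A=32 B=41 C=4 D=47] open={R4,R7}
Step 13: cancel R7 -> on_hand[A=32 B=41 C=7 D=55] avail[A=32 B=41 C=7 D=47] open={R4}
Step 14: cancel R4 -> on_hand[A=32 B=41 C=7 D=55] avail[A=32 B=41 C=7 D=55] open={}
Step 15: reserve R8 B 5 -> on_hand[A=32 B=41 C=7 D=55] avail[A=32 B=36 C=7 D=55] open={R8}
Step 16: reserve R9 D 3 -> on_hand[A=32 B=41 C=7 D=55] avail[A=32 B=36 C=7 D=52] open={R8,R9}
Step 17: commit R9 -> on_hand[A=32 B=41 C=7 D=52] avail[A=32 B=36 C=7 D=52] open={R8}
Step 18: commit R8 -> on_hand[A=32 B=36 C=7 D=52] avail[A=32 B=36 C=7 D=52] open={}
Final available[A] = 32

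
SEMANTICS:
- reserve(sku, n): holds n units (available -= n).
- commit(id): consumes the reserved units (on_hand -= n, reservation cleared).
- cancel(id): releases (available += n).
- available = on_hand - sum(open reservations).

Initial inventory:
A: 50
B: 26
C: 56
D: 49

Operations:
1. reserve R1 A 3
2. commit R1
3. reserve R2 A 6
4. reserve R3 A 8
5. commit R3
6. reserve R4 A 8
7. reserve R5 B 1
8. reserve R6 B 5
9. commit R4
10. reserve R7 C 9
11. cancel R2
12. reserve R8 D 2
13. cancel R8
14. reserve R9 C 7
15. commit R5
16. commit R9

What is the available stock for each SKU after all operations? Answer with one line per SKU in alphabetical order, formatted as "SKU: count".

Answer: A: 31
B: 20
C: 40
D: 49

Derivation:
Step 1: reserve R1 A 3 -> on_hand[A=50 B=26 C=56 D=49] avail[A=47 B=26 C=56 D=49] open={R1}
Step 2: commit R1 -> on_hand[A=47 B=26 C=56 D=49] avail[A=47 B=26 C=56 D=49] open={}
Step 3: reserve R2 A 6 -> on_hand[A=47 B=26 C=56 D=49] avail[A=41 B=26 C=56 D=49] open={R2}
Step 4: reserve R3 A 8 -> on_hand[A=47 B=26 C=56 D=49] avail[A=33 B=26 C=56 D=49] open={R2,R3}
Step 5: commit R3 -> on_hand[A=39 B=26 C=56 D=49] avail[A=33 B=26 C=56 D=49] open={R2}
Step 6: reserve R4 A 8 -> on_hand[A=39 B=26 C=56 D=49] avail[A=25 B=26 C=56 D=49] open={R2,R4}
Step 7: reserve R5 B 1 -> on_hand[A=39 B=26 C=56 D=49] avail[A=25 B=25 C=56 D=49] open={R2,R4,R5}
Step 8: reserve R6 B 5 -> on_hand[A=39 B=26 C=56 D=49] avail[A=25 B=20 C=56 D=49] open={R2,R4,R5,R6}
Step 9: commit R4 -> on_hand[A=31 B=26 C=56 D=49] avail[A=25 B=20 C=56 D=49] open={R2,R5,R6}
Step 10: reserve R7 C 9 -> on_hand[A=31 B=26 C=56 D=49] avail[A=25 B=20 C=47 D=49] open={R2,R5,R6,R7}
Step 11: cancel R2 -> on_hand[A=31 B=26 C=56 D=49] avail[A=31 B=20 C=47 D=49] open={R5,R6,R7}
Step 12: reserve R8 D 2 -> on_hand[A=31 B=26 C=56 D=49] avail[A=31 B=20 C=47 D=47] open={R5,R6,R7,R8}
Step 13: cancel R8 -> on_hand[A=31 B=26 C=56 D=49] avail[A=31 B=20 C=47 D=49] open={R5,R6,R7}
Step 14: reserve R9 C 7 -> on_hand[A=31 B=26 C=56 D=49] avail[A=31 B=20 C=40 D=49] open={R5,R6,R7,R9}
Step 15: commit R5 -> on_hand[A=31 B=25 C=56 D=49] avail[A=31 B=20 C=40 D=49] open={R6,R7,R9}
Step 16: commit R9 -> on_hand[A=31 B=25 C=49 D=49] avail[A=31 B=20 C=40 D=49] open={R6,R7}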